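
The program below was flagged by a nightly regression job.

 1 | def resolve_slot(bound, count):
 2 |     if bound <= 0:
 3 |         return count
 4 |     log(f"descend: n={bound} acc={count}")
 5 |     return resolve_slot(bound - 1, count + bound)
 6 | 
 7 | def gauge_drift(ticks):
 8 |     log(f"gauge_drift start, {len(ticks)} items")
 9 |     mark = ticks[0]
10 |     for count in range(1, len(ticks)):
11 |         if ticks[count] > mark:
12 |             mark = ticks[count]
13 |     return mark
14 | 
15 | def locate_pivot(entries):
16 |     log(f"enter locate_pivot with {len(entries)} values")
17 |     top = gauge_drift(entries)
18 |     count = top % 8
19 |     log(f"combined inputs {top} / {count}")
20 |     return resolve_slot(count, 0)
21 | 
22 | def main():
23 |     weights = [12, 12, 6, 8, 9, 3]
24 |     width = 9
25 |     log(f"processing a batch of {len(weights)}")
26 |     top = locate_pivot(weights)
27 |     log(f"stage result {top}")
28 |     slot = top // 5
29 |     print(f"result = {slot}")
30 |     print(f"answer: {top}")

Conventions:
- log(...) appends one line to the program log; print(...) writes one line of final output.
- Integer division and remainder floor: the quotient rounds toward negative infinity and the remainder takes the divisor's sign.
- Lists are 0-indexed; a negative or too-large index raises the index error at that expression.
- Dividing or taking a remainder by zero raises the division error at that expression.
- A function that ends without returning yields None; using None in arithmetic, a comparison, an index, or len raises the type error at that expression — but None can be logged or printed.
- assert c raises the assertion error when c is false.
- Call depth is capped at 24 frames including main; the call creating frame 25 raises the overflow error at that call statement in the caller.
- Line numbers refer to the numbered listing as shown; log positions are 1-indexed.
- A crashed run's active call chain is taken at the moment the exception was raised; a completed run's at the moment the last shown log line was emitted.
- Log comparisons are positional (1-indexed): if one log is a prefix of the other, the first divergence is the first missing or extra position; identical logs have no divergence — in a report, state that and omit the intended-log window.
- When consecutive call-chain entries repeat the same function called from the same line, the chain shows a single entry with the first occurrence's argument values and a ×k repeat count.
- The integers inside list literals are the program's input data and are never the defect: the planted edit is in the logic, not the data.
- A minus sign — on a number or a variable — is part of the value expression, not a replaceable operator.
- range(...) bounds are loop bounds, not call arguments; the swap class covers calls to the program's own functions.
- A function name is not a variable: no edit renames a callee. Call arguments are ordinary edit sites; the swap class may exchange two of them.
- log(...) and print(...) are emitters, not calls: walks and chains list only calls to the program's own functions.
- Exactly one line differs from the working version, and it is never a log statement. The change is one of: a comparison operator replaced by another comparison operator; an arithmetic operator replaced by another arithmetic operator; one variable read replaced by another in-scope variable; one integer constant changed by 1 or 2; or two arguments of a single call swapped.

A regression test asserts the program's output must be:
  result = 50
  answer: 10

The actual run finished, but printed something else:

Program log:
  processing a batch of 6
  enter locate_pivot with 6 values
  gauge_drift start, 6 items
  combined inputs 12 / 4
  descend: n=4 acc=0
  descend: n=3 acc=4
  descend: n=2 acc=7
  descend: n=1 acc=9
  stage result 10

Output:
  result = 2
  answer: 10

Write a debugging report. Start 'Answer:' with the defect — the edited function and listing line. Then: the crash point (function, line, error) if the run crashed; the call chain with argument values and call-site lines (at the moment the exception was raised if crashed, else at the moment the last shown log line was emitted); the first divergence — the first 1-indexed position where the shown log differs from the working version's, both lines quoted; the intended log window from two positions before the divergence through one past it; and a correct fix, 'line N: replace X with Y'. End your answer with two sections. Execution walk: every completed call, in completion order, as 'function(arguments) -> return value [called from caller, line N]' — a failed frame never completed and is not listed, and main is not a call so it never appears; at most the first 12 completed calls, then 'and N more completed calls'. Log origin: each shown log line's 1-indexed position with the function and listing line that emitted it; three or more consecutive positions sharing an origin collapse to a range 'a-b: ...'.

Answer: the defect is in main at line 28.
Key observation: Log streams are identical — the defect surfaces only in the printed output.
Call chain: main.
First divergence: none; the two logs match at every position.
Execution walk:
  gauge_drift([12, 12, 6, 8, 9, 3]) -> 12  [called from locate_pivot, line 17]
  resolve_slot(0, 10) -> 10  [called from resolve_slot, line 5]
  resolve_slot(1, 9) -> 10  [called from resolve_slot, line 5]
  resolve_slot(2, 7) -> 10  [called from resolve_slot, line 5]
  resolve_slot(3, 4) -> 10  [called from resolve_slot, line 5]
  resolve_slot(4, 0) -> 10  [called from locate_pivot, line 20]
  locate_pivot([12, 12, 6, 8, 9, 3]) -> 10  [called from main, line 26]
Origin of each log line:
  1: from main, line 25
  2: from locate_pivot, line 16
  3: from gauge_drift, line 8
  4: from locate_pivot, line 19
  5-8: from resolve_slot, line 4
  9: from main, line 27
A correct fix: line 28: replace `//` with `*`.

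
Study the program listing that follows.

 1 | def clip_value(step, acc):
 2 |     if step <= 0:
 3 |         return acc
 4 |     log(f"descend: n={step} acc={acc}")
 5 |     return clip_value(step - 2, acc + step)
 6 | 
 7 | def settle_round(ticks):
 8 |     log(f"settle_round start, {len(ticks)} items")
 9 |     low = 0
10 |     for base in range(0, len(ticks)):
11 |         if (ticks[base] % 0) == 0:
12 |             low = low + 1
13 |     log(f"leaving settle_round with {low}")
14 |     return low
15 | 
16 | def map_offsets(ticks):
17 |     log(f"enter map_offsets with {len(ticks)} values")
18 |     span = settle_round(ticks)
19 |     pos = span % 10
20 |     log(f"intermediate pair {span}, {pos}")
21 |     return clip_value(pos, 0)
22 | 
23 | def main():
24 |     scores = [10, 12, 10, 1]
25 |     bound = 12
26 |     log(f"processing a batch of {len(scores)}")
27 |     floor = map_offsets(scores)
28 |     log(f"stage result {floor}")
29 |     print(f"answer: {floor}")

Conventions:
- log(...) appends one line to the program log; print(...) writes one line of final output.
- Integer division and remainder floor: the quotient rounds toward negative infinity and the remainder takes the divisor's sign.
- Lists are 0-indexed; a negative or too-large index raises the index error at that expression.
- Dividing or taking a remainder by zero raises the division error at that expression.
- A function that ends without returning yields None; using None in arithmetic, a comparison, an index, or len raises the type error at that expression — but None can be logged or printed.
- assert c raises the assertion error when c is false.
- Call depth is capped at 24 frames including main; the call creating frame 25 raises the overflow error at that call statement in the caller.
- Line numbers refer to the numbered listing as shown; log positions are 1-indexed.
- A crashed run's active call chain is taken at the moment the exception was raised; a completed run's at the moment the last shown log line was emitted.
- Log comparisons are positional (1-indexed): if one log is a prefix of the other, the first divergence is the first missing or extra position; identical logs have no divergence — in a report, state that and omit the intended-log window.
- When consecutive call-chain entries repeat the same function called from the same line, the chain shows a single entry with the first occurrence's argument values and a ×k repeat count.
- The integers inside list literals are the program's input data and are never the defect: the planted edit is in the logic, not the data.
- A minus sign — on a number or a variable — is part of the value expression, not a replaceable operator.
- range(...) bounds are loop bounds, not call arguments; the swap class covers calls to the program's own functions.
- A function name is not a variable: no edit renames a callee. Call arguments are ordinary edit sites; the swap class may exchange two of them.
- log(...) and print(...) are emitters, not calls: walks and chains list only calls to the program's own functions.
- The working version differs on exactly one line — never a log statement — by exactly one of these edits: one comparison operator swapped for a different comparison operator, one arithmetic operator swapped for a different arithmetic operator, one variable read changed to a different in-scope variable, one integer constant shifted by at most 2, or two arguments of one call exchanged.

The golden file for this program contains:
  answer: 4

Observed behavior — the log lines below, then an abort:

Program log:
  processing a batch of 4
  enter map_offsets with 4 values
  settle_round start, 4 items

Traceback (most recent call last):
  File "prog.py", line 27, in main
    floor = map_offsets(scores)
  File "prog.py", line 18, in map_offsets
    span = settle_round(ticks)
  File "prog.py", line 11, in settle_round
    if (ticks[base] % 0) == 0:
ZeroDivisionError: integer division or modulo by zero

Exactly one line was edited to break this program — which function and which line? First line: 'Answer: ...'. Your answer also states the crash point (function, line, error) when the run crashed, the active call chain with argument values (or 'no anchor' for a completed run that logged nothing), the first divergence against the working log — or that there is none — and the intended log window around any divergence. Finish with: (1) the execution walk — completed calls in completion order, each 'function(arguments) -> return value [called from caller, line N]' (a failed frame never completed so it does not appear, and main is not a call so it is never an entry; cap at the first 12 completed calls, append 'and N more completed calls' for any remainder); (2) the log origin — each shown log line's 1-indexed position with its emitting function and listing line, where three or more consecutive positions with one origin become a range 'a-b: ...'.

Answer: the defect is in settle_round at line 11.
The tell: The shown log is a 3-line prefix of the intended one, whose next entry is 'leaving settle_round with 3'.
Crash: settle_round, line 11, ZeroDivisionError.
Call chain: main -> map_offsets([10, 12, 10, 1]) (called at line 27) -> settle_round([10, 12, 10, 1]) (called at line 18).
First divergence: position 4 — the faulty run's log ends after 3 lines; the working version continues with 'leaving settle_round with 3'.
Intended log window:
  2: enter map_offsets with 4 values
  3: settle_round start, 4 items
  4: leaving settle_round with 3
  5: intermediate pair 3, 3
Execution walk:
  (no call completed)
Origin of each log line:
  1: emitted by main (line 26)
  2: emitted by map_offsets (line 17)
  3: emitted by settle_round (line 8)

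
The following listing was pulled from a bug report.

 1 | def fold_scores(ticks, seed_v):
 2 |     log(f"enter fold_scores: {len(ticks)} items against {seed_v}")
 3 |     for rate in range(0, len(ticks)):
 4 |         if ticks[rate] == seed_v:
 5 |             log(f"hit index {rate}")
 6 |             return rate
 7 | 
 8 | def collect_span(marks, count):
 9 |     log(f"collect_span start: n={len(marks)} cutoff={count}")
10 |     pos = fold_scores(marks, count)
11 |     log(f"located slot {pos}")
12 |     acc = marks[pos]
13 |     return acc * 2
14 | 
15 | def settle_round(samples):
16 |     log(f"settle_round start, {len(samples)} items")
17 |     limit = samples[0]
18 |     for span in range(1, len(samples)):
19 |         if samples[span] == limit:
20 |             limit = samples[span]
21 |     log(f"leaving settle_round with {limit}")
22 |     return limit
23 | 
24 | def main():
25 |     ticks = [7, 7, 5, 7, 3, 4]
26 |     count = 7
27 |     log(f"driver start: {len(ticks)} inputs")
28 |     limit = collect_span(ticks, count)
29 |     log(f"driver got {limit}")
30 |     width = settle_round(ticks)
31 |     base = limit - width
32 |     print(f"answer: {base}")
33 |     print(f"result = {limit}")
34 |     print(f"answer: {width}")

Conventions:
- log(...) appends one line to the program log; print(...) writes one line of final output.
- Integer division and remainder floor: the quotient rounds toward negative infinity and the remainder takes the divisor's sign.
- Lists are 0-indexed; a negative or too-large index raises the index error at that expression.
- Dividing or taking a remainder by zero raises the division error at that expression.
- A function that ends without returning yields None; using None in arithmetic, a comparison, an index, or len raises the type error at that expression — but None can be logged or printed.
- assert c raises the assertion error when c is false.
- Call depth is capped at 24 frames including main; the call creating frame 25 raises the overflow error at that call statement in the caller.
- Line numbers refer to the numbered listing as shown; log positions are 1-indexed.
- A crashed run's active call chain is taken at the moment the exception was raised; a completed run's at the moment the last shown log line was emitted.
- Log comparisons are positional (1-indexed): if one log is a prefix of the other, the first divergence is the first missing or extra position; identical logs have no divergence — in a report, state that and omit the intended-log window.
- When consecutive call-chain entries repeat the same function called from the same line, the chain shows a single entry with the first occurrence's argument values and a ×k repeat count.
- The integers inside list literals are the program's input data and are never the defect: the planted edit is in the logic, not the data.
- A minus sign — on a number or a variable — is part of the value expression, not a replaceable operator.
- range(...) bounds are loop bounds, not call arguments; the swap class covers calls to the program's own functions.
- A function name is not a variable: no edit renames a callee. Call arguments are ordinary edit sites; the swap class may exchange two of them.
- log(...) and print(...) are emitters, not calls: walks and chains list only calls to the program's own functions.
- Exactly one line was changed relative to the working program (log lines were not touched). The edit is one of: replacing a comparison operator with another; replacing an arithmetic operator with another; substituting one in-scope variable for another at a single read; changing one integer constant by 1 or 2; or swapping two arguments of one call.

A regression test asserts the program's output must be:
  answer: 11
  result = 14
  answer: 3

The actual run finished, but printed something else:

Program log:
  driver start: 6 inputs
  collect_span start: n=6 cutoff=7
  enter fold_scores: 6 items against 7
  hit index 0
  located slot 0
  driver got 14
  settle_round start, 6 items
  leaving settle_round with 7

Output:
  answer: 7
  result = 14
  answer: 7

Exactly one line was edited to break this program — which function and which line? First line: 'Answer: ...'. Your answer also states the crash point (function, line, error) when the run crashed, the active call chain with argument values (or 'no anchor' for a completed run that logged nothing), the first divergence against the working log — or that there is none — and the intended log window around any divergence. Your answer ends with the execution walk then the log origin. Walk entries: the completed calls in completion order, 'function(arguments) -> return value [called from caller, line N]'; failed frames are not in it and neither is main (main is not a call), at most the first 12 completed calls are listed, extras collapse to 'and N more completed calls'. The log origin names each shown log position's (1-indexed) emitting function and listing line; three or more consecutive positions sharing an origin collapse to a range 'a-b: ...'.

Answer: the defect is in settle_round at line 19.
Key observation: The earliest visible damage is log position 8 — 'leaving settle_round with 7' rather than the intended 'leaving settle_round with 3'.
Call chain: main -> settle_round([7, 7, 5, 7, 3, 4]) (called at line 30).
First divergence: position 8 — the shown line 'leaving settle_round with 7' should read 'leaving settle_round with 3'.
Intended log window:
  6: driver got 14
  7: settle_round start, 6 items
  8: leaving settle_round with 3
Execution walk:
  fold_scores([7, 7, 5, 7, 3, 4], 7) -> 0  [called from collect_span, line 10]
  collect_span([7, 7, 5, 7, 3, 4], 7) -> 14  [called from main, line 28]
  settle_round([7, 7, 5, 7, 3, 4]) -> 7  [called from main, line 30]
Log origins:
  1: from main, line 27
  2: from collect_span, line 9
  3: from fold_scores, line 2
  4: from fold_scores, line 5
  5: from collect_span, line 11
  6: from main, line 29
  7: from settle_round, line 16
  8: from settle_round, line 21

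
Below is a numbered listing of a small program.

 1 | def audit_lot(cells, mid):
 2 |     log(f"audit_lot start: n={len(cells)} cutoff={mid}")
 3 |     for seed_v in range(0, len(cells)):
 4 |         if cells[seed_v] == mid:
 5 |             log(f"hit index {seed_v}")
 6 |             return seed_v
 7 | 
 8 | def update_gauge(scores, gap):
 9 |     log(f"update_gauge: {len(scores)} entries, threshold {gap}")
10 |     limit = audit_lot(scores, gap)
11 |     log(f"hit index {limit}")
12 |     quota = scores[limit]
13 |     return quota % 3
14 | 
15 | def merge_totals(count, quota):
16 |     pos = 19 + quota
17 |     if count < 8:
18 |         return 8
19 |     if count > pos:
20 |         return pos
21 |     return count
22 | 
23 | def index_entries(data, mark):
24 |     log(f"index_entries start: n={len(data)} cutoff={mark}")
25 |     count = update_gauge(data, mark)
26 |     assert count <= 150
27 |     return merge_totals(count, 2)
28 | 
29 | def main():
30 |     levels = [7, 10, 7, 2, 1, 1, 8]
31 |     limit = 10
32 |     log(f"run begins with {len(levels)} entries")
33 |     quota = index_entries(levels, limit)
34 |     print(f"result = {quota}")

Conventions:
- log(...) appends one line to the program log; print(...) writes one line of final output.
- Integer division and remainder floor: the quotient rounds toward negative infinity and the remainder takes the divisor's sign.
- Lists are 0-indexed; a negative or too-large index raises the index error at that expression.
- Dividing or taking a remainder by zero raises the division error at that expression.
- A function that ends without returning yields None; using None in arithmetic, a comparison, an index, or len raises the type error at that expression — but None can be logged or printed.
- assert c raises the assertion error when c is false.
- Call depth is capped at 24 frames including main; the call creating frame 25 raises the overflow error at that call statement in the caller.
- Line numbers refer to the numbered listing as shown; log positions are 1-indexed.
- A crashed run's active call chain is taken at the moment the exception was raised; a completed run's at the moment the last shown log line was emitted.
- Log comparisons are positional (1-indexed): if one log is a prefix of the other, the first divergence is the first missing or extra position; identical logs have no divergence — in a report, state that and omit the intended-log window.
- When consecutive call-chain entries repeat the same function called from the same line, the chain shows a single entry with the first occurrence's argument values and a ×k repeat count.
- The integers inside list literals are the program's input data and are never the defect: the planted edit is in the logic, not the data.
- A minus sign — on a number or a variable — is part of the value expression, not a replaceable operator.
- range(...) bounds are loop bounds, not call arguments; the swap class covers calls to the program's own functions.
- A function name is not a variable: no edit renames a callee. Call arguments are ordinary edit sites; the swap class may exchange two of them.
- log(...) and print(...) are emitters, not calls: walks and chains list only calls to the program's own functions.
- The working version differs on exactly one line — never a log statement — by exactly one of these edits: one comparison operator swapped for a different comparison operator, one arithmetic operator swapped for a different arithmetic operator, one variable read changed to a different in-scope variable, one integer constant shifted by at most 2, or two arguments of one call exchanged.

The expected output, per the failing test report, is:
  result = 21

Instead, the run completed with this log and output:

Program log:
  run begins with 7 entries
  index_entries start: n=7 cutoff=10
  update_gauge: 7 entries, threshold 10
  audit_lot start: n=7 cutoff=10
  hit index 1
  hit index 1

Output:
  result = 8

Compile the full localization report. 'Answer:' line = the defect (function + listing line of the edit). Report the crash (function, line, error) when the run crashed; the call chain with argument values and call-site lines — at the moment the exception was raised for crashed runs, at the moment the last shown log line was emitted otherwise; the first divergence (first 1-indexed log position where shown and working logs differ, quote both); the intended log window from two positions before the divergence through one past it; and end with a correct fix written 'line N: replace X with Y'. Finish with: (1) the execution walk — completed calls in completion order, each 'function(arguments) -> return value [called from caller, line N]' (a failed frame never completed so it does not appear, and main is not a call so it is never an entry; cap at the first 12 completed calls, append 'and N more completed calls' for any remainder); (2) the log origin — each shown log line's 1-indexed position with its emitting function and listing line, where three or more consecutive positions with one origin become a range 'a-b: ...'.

Answer: the defect is in update_gauge at line 13.
Key fact: Log streams are identical — the defect surfaces only in the printed output.
Call chain: main -> index_entries([7, 10, 7, 2, 1, 1, 8], 10) (called at line 33) -> update_gauge([7, 10, 7, 2, 1, 1, 8], 10) (called at line 25).
First divergence: none — the logs agree in full.
Execution walk:
  audit_lot([7, 10, 7, 2, 1, 1, 8], 10) -> 1  [called from update_gauge, line 10]
  update_gauge([7, 10, 7, 2, 1, 1, 8], 10) -> 1  [called from index_entries, line 25]
  merge_totals(1, 2) -> 8  [called from index_entries, line 27]
  index_entries([7, 10, 7, 2, 1, 1, 8], 10) -> 8  [called from main, line 33]
Log line origins:
  1 — main, line 32
  2 — index_entries, line 24
  3 — update_gauge, line 9
  4 — audit_lot, line 2
  5 — audit_lot, line 5
  6 — update_gauge, line 11
A correct fix: line 13: replace `%` with `*`.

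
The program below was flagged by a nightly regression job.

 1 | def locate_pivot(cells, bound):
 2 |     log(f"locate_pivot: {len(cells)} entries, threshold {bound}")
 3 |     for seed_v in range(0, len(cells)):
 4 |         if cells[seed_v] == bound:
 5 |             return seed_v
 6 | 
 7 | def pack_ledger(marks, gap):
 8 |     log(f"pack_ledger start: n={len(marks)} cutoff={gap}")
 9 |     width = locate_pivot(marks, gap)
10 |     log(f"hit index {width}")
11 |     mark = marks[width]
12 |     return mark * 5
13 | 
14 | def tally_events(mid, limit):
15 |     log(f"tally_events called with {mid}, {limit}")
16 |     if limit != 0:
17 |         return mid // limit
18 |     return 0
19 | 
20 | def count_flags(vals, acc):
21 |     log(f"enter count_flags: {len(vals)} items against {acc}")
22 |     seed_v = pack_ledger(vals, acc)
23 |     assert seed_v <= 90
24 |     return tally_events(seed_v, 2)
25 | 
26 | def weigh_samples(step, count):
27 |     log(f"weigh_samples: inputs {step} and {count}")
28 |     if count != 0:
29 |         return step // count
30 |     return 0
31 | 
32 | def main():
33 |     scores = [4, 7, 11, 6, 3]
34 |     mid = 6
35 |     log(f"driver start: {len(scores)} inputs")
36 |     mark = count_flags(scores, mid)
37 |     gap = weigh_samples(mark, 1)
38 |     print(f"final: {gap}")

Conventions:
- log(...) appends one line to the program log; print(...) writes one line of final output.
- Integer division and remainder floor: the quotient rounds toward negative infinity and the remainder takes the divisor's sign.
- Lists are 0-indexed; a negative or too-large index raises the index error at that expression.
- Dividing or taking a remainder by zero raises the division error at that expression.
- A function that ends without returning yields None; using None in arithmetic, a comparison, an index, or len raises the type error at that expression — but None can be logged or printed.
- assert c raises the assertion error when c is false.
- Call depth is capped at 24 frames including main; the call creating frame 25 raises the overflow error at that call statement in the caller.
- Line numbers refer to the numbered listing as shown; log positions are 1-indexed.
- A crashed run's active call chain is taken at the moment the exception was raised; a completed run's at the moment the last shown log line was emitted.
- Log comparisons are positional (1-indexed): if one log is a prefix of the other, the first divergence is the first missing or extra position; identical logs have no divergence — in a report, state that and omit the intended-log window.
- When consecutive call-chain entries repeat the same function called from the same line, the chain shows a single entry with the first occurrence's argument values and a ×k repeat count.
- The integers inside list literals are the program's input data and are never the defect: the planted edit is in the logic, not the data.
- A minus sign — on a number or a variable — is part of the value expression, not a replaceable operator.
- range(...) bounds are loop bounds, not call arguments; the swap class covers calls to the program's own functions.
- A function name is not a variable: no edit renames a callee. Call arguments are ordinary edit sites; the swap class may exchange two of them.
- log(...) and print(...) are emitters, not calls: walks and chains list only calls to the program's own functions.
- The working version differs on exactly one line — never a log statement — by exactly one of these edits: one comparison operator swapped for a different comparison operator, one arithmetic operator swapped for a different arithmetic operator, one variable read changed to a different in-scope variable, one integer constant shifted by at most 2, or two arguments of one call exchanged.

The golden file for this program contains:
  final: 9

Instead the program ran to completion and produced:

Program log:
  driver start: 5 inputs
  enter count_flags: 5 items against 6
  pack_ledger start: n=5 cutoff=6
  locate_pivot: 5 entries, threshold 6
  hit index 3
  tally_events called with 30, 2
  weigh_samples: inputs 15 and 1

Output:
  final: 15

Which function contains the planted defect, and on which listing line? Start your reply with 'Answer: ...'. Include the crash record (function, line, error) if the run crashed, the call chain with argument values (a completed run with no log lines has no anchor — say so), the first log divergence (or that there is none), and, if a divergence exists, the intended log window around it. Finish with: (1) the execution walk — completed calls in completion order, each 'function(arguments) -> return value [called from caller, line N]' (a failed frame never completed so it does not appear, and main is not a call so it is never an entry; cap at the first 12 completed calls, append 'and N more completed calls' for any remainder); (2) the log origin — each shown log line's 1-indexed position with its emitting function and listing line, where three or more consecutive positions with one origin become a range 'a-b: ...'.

Answer: the defect is in pack_ledger at line 12.
Core observation: The earliest visible damage is log position 6 — 'tally_events called with 30, 2' rather than the intended 'tally_events called with 18, 2'.
Call chain: main -> weigh_samples(15, 1) (called at line 37).
First divergence: at position 6 the run shows 'tally_events called with 30, 2' where the working version logs 'tally_events called with 18, 2'.
Intended log window:
  4: locate_pivot: 5 entries, threshold 6
  5: hit index 3
  6: tally_events called with 18, 2
  7: weigh_samples: inputs 9 and 1
Execution walk:
  locate_pivot([4, 7, 11, 6, 3], 6) -> 3  [called from pack_ledger, line 9]
  pack_ledger([4, 7, 11, 6, 3], 6) -> 30  [called from count_flags, line 22]
  tally_events(30, 2) -> 15  [called from count_flags, line 24]
  count_flags([4, 7, 11, 6, 3], 6) -> 15  [called from main, line 36]
  weigh_samples(15, 1) -> 15  [called from main, line 37]
Log origin:
  1 — main, line 35
  2 — count_flags, line 21
  3 — pack_ledger, line 8
  4 — locate_pivot, line 2
  5 — pack_ledger, line 10
  6 — tally_events, line 15
  7 — weigh_samples, line 27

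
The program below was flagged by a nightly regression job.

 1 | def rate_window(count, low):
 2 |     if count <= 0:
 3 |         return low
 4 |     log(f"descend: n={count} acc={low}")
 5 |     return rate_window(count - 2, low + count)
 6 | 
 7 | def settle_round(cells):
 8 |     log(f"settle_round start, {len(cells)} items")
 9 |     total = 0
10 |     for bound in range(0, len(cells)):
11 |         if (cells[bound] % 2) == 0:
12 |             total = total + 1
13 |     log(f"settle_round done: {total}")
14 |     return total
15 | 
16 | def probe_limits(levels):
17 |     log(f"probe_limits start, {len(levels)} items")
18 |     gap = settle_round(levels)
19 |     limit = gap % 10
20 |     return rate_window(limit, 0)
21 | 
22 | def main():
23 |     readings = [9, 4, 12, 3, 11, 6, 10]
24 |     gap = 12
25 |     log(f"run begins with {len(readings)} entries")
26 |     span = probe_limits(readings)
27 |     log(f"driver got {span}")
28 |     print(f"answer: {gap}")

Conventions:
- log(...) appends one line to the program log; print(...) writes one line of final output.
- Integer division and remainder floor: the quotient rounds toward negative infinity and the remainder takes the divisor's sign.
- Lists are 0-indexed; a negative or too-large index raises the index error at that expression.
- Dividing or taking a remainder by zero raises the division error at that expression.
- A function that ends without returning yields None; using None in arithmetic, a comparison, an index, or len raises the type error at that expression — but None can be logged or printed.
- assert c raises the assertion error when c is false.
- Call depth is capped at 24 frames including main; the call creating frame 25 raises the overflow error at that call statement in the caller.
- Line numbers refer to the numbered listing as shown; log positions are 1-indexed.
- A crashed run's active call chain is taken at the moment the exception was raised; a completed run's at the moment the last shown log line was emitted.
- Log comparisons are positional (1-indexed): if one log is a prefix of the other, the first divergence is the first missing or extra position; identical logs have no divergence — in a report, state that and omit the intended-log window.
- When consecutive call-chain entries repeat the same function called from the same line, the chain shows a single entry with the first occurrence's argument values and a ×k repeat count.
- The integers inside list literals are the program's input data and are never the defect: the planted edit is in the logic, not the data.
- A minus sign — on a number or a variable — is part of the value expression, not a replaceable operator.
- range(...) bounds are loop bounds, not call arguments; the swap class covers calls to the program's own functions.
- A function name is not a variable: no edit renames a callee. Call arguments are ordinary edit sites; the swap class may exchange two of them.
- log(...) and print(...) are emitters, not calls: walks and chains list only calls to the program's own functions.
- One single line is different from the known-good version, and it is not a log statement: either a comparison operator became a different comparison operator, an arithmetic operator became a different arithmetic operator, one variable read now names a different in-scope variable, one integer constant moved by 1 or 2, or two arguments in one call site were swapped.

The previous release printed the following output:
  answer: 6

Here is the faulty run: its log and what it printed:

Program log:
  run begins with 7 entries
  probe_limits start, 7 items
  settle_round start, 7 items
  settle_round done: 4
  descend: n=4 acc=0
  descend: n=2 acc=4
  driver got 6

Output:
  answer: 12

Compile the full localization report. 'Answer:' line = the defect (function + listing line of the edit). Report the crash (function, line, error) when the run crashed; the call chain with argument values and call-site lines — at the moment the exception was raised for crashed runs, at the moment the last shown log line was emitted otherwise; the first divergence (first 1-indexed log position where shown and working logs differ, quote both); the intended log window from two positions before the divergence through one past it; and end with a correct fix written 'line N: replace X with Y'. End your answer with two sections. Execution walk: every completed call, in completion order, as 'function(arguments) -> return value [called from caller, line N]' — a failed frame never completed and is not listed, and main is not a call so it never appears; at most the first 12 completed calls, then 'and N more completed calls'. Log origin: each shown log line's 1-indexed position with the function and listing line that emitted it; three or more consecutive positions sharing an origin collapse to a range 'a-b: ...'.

Answer: the defect is in main at line 28.
The tell: Every logged value matches the working version; the printed result is what differs.
Call chain: main.
First divergence: there is none — every log position agrees.
Execution walk:
  settle_round([9, 4, 12, 3, 11, 6, 10]) -> 4  [called from probe_limits, line 18]
  rate_window(0, 6) -> 6  [called from rate_window, line 5]
  rate_window(2, 4) -> 6  [called from rate_window, line 5]
  rate_window(4, 0) -> 6  [called from probe_limits, line 20]
  probe_limits([9, 4, 12, 3, 11, 6, 10]) -> 6  [called from main, line 26]
Log origins:
  1 — main, line 25
  2 — probe_limits, line 17
  3 — settle_round, line 8
  4 — settle_round, line 13
  5 — rate_window, line 4
  6 — rate_window, line 4
  7 — main, line 27
A correct fix: line 28: replace `gap` with `span`.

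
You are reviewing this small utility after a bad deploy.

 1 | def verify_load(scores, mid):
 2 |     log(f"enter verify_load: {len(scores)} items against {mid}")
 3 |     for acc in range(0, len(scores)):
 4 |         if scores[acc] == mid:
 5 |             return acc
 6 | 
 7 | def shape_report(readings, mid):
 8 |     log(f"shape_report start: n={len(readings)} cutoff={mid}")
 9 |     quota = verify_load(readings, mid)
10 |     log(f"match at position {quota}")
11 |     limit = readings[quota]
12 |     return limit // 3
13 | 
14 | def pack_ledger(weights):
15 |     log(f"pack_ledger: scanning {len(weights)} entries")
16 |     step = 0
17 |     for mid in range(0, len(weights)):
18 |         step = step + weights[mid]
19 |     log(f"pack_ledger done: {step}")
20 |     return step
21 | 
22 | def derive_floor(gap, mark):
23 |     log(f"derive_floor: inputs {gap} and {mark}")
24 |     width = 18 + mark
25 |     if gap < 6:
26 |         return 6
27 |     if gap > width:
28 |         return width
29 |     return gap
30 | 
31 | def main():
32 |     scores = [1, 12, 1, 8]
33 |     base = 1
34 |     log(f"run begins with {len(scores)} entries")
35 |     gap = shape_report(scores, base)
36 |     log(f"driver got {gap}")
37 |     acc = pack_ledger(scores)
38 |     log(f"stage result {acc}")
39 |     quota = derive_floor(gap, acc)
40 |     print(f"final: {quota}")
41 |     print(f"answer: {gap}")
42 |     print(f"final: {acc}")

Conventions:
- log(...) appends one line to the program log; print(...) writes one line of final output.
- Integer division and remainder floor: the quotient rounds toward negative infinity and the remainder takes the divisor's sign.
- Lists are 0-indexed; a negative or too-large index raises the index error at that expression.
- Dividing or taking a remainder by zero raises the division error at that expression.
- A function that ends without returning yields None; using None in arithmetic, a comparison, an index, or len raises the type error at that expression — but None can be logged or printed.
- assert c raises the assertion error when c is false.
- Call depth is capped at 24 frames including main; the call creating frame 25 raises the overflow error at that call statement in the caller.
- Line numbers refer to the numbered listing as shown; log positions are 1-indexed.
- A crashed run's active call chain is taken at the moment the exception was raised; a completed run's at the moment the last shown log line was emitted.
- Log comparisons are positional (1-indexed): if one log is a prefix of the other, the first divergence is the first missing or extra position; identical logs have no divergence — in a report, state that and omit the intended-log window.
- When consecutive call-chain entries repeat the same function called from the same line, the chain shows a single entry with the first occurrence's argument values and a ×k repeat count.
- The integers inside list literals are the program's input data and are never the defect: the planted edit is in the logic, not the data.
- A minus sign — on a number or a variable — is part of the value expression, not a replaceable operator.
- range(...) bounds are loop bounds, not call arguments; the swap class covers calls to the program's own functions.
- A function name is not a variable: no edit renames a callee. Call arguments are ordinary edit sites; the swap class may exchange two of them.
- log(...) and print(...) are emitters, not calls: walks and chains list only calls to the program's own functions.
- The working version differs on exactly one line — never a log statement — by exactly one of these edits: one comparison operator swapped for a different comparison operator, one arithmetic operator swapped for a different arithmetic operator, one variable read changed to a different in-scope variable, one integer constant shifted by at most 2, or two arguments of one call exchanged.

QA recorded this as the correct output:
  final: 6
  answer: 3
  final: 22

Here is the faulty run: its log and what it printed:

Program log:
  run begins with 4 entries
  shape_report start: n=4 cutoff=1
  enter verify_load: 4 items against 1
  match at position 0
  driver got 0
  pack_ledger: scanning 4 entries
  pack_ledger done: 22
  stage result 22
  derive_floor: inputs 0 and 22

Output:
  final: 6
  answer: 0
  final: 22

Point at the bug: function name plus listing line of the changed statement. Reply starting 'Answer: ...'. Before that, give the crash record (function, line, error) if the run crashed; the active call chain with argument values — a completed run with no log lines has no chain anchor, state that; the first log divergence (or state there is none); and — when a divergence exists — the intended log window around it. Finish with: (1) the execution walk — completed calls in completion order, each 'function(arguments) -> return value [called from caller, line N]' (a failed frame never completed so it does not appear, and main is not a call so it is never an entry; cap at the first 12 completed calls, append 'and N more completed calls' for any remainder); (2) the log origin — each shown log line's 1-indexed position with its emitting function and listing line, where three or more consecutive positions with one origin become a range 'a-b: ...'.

Answer: the defect is in shape_report at line 12.
Core observation: Position 5 is the first bad log line: 'driver got 0' should read 'driver got 3'.
Call chain: main -> derive_floor(0, 22) (called at line 39).
First divergence: position 5; shown 'driver got 0' vs intended 'driver got 3'.
Intended log window:
  3: enter verify_load: 4 items against 1
  4: match at position 0
  5: driver got 3
  6: pack_ledger: scanning 4 entries
Execution walk:
  verify_load([1, 12, 1, 8], 1) -> 0  [called from shape_report, line 9]
  shape_report([1, 12, 1, 8], 1) -> 0  [called from main, line 35]
  pack_ledger([1, 12, 1, 8]) -> 22  [called from main, line 37]
  derive_floor(0, 22) -> 6  [called from main, line 39]
Log line origins:
  1: logged in main at line 34
  2: logged in shape_report at line 8
  3: logged in verify_load at line 2
  4: logged in shape_report at line 10
  5: logged in main at line 36
  6: logged in pack_ledger at line 15
  7: logged in pack_ledger at line 19
  8: logged in main at line 38
  9: logged in derive_floor at line 23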